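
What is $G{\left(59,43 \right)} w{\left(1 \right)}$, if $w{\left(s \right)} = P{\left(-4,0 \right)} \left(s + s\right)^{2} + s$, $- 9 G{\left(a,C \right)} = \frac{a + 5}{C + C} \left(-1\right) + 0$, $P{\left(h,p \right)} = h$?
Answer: $- \frac{160}{129} \approx -1.2403$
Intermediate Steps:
$G{\left(a,C \right)} = \frac{5 + a}{18 C}$ ($G{\left(a,C \right)} = - \frac{\frac{a + 5}{C + C} \left(-1\right) + 0}{9} = - \frac{\frac{5 + a}{2 C} \left(-1\right) + 0}{9} = - \frac{- \frac{5 + a}{2 C} + 0}{9} = - \frac{\left(- \frac{1}{2}\right) \frac{1}{C} \left(5 + a\right)}{9} = \frac{5 + a}{18 C}$)
$w{\left(s \right)} = s - 16 s^{2}$ ($w{\left(s \right)} = - 4 \left(s + s\right)^{2} + s = - 4 \left(2 s\right)^{2} + s = - 4 \cdot 4 s^{2} + s = - 16 s^{2} + s = s - 16 s^{2}$)
$G{\left(59,43 \right)} w{\left(1 \right)} = \frac{5 + 59}{18 \cdot 43} \cdot 1 \left(1 - 16\right) = \frac{1}{18} \cdot \frac{1}{43} \cdot 64 \cdot 1 \left(1 - 16\right) = \frac{32 \cdot 1 \left(-15\right)}{387} = \frac{32}{387} \left(-15\right) = - \frac{160}{129}$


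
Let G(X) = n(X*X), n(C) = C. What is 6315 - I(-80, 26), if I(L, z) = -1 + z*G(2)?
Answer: 6212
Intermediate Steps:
G(X) = X² (G(X) = X*X = X²)
I(L, z) = -1 + 4*z (I(L, z) = -1 + z*2² = -1 + z*4 = -1 + 4*z)
6315 - I(-80, 26) = 6315 - (-1 + 4*26) = 6315 - (-1 + 104) = 6315 - 1*103 = 6315 - 103 = 6212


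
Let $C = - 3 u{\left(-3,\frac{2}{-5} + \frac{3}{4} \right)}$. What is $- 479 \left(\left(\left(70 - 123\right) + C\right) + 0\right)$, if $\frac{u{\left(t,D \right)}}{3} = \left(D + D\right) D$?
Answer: $\frac{5288639}{200} \approx 26443.0$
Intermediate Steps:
$u{\left(t,D \right)} = 6 D^{2}$ ($u{\left(t,D \right)} = 3 \left(D + D\right) D = 3 \cdot 2 D D = 3 \cdot 2 D^{2} = 6 D^{2}$)
$C = - \frac{441}{200}$ ($C = - 3 \cdot 6 \left(\frac{2}{-5} + \frac{3}{4}\right)^{2} = - 3 \cdot 6 \left(2 \left(- \frac{1}{5}\right) + 3 \cdot \frac{1}{4}\right)^{2} = - 3 \cdot 6 \left(- \frac{2}{5} + \frac{3}{4}\right)^{2} = - 3 \cdot 6 \left(\frac{7}{20}\right)^{2} = - 3 \cdot 6 \cdot \frac{49}{400} = \left(-3\right) \frac{147}{200} = - \frac{441}{200} \approx -2.205$)
$- 479 \left(\left(\left(70 - 123\right) + C\right) + 0\right) = - 479 \left(\left(\left(70 - 123\right) - \frac{441}{200}\right) + 0\right) = - 479 \left(\left(-53 - \frac{441}{200}\right) + 0\right) = - 479 \left(- \frac{11041}{200} + 0\right) = \left(-479\right) \left(- \frac{11041}{200}\right) = \frac{5288639}{200}$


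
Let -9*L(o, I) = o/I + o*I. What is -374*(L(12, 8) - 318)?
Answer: 368951/3 ≈ 1.2298e+5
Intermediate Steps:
L(o, I) = -I*o/9 - o/(9*I) (L(o, I) = -(o/I + o*I)/9 = -(o/I + I*o)/9 = -(I*o + o/I)/9 = -I*o/9 - o/(9*I))
-374*(L(12, 8) - 318) = -374*(-⅑*12*(1 + 8²)/8 - 318) = -374*(-⅑*12*⅛*(1 + 64) - 318) = -374*(-⅑*12*⅛*65 - 318) = -374*(-65/6 - 318) = -374*(-1973/6) = 368951/3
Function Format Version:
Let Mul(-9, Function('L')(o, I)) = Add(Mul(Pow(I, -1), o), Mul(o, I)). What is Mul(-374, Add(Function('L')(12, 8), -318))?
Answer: Rational(368951, 3) ≈ 1.2298e+5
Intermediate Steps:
Function('L')(o, I) = Add(Mul(Rational(-1, 9), I, o), Mul(Rational(-1, 9), o, Pow(I, -1))) (Function('L')(o, I) = Mul(Rational(-1, 9), Add(Mul(Pow(I, -1), o), Mul(o, I))) = Mul(Rational(-1, 9), Add(Mul(o, Pow(I, -1)), Mul(I, o))) = Mul(Rational(-1, 9), Add(Mul(I, o), Mul(o, Pow(I, -1)))) = Add(Mul(Rational(-1, 9), I, o), Mul(Rational(-1, 9), o, Pow(I, -1))))
Mul(-374, Add(Function('L')(12, 8), -318)) = Mul(-374, Add(Mul(Rational(-1, 9), 12, Pow(8, -1), Add(1, Pow(8, 2))), -318)) = Mul(-374, Add(Mul(Rational(-1, 9), 12, Rational(1, 8), Add(1, 64)), -318)) = Mul(-374, Add(Mul(Rational(-1, 9), 12, Rational(1, 8), 65), -318)) = Mul(-374, Add(Rational(-65, 6), -318)) = Mul(-374, Rational(-1973, 6)) = Rational(368951, 3)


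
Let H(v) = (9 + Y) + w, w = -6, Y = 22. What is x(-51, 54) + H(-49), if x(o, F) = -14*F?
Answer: -731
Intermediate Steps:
H(v) = 25 (H(v) = (9 + 22) - 6 = 31 - 6 = 25)
x(-51, 54) + H(-49) = -14*54 + 25 = -756 + 25 = -731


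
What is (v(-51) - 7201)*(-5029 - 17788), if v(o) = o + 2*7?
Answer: 165149446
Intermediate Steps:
v(o) = 14 + o (v(o) = o + 14 = 14 + o)
(v(-51) - 7201)*(-5029 - 17788) = ((14 - 51) - 7201)*(-5029 - 17788) = (-37 - 7201)*(-22817) = -7238*(-22817) = 165149446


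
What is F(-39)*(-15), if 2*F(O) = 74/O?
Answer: 185/13 ≈ 14.231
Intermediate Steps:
F(O) = 37/O (F(O) = (74/O)/2 = 37/O)
F(-39)*(-15) = (37/(-39))*(-15) = (37*(-1/39))*(-15) = -37/39*(-15) = 185/13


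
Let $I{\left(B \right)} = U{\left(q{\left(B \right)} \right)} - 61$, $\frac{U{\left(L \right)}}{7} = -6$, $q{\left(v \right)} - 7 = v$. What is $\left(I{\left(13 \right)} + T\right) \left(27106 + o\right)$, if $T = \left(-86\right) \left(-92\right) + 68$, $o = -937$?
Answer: $206133213$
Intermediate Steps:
$q{\left(v \right)} = 7 + v$
$U{\left(L \right)} = -42$ ($U{\left(L \right)} = 7 \left(-6\right) = -42$)
$I{\left(B \right)} = -103$ ($I{\left(B \right)} = -42 - 61 = -103$)
$T = 7980$ ($T = 7912 + 68 = 7980$)
$\left(I{\left(13 \right)} + T\right) \left(27106 + o\right) = \left(-103 + 7980\right) \left(27106 - 937\right) = 7877 \cdot 26169 = 206133213$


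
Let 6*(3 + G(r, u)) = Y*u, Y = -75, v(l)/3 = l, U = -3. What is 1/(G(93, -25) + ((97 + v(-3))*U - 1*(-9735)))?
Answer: 2/19561 ≈ 0.00010224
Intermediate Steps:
v(l) = 3*l
G(r, u) = -3 - 25*u/2 (G(r, u) = -3 + (-75*u)/6 = -3 - 25*u/2)
1/(G(93, -25) + ((97 + v(-3))*U - 1*(-9735))) = 1/((-3 - 25/2*(-25)) + ((97 + 3*(-3))*(-3) - 1*(-9735))) = 1/((-3 + 625/2) + ((97 - 9)*(-3) + 9735)) = 1/(619/2 + (88*(-3) + 9735)) = 1/(619/2 + (-264 + 9735)) = 1/(619/2 + 9471) = 1/(19561/2) = 2/19561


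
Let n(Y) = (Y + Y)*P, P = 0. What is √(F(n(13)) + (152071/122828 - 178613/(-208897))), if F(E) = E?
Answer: √344501575877212331929/12829200358 ≈ 1.4468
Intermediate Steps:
n(Y) = 0 (n(Y) = (Y + Y)*0 = (2*Y)*0 = 0)
√(F(n(13)) + (152071/122828 - 178613/(-208897))) = √(0 + (152071/122828 - 178613/(-208897))) = √(0 + (152071*(1/122828) - 178613*(-1/208897))) = √(0 + (152071/122828 + 178613/208897)) = √(0 + 53705853251/25658400716) = √(53705853251/25658400716) = √344501575877212331929/12829200358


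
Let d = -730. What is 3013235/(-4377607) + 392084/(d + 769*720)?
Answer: 25110684869/1210298895325 ≈ 0.020748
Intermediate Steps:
3013235/(-4377607) + 392084/(d + 769*720) = 3013235/(-4377607) + 392084/(-730 + 769*720) = 3013235*(-1/4377607) + 392084/(-730 + 553680) = -3013235/4377607 + 392084/552950 = -3013235/4377607 + 392084*(1/552950) = -3013235/4377607 + 196042/276475 = 25110684869/1210298895325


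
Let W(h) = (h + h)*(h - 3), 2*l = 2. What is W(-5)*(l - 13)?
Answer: -960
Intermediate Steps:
l = 1 (l = (1/2)*2 = 1)
W(h) = 2*h*(-3 + h) (W(h) = (2*h)*(-3 + h) = 2*h*(-3 + h))
W(-5)*(l - 13) = (2*(-5)*(-3 - 5))*(1 - 13) = (2*(-5)*(-8))*(-12) = 80*(-12) = -960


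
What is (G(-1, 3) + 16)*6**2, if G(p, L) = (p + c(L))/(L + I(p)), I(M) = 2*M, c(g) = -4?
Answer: 396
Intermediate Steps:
G(p, L) = (-4 + p)/(L + 2*p) (G(p, L) = (p - 4)/(L + 2*p) = (-4 + p)/(L + 2*p))
(G(-1, 3) + 16)*6**2 = ((-4 - 1)/(3 + 2*(-1)) + 16)*6**2 = (-5/(3 - 2) + 16)*36 = (-5/1 + 16)*36 = (1*(-5) + 16)*36 = (-5 + 16)*36 = 11*36 = 396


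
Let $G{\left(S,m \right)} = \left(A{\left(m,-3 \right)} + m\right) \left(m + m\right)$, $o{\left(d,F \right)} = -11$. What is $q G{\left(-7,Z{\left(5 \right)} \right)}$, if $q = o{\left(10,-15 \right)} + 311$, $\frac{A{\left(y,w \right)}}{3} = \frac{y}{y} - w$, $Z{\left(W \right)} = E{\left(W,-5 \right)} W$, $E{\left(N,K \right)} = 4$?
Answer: $384000$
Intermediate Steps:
$Z{\left(W \right)} = 4 W$
$A{\left(y,w \right)} = 3 - 3 w$ ($A{\left(y,w \right)} = 3 \left(\frac{y}{y} - w\right) = 3 \left(1 - w\right) = 3 - 3 w$)
$G{\left(S,m \right)} = 2 m \left(12 + m\right)$ ($G{\left(S,m \right)} = \left(\left(3 - -9\right) + m\right) \left(m + m\right) = \left(\left(3 + 9\right) + m\right) 2 m = \left(12 + m\right) 2 m = 2 m \left(12 + m\right)$)
$q = 300$ ($q = -11 + 311 = 300$)
$q G{\left(-7,Z{\left(5 \right)} \right)} = 300 \cdot 2 \cdot 4 \cdot 5 \left(12 + 4 \cdot 5\right) = 300 \cdot 2 \cdot 20 \left(12 + 20\right) = 300 \cdot 2 \cdot 20 \cdot 32 = 300 \cdot 1280 = 384000$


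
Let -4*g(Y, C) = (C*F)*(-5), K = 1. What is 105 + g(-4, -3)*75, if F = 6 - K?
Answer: -5205/4 ≈ -1301.3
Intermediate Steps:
F = 5 (F = 6 - 1*1 = 6 - 1 = 5)
g(Y, C) = 25*C/4 (g(Y, C) = -C*5*(-5)/4 = -5*C*(-5)/4 = -(-25)*C/4 = 25*C/4)
105 + g(-4, -3)*75 = 105 + ((25/4)*(-3))*75 = 105 - 75/4*75 = 105 - 5625/4 = -5205/4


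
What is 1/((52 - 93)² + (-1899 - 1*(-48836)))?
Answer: 1/48618 ≈ 2.0569e-5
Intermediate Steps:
1/((52 - 93)² + (-1899 - 1*(-48836))) = 1/((-41)² + (-1899 + 48836)) = 1/(1681 + 46937) = 1/48618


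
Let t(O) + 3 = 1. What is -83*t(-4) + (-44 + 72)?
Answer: 194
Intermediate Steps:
t(O) = -2 (t(O) = -3 + 1 = -2)
-83*t(-4) + (-44 + 72) = -83*(-2) + (-44 + 72) = 166 + 28 = 194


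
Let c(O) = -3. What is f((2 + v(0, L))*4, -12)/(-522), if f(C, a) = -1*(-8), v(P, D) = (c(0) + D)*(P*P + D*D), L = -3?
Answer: -4/261 ≈ -0.015326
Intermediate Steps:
v(P, D) = (-3 + D)*(D**2 + P**2) (v(P, D) = (-3 + D)*(P*P + D*D) = (-3 + D)*(P**2 + D**2) = (-3 + D)*(D**2 + P**2))
f(C, a) = 8
f((2 + v(0, L))*4, -12)/(-522) = 8/(-522) = 8*(-1/522) = -4/261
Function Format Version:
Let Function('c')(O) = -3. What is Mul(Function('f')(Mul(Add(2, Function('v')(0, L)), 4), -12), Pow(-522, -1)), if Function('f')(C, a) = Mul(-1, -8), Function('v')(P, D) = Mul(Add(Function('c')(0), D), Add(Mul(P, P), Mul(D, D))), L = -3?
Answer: Rational(-4, 261) ≈ -0.015326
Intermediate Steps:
Function('v')(P, D) = Mul(Add(-3, D), Add(Pow(D, 2), Pow(P, 2))) (Function('v')(P, D) = Mul(Add(-3, D), Add(Mul(P, P), Mul(D, D))) = Mul(Add(-3, D), Add(Pow(P, 2), Pow(D, 2))) = Mul(Add(-3, D), Add(Pow(D, 2), Pow(P, 2))))
Function('f')(C, a) = 8
Mul(Function('f')(Mul(Add(2, Function('v')(0, L)), 4), -12), Pow(-522, -1)) = Mul(8, Pow(-522, -1)) = Mul(8, Rational(-1, 522)) = Rational(-4, 261)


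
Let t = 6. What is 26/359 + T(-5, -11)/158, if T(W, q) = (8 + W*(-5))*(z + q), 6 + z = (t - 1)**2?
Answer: 49442/28361 ≈ 1.7433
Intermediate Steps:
z = 19 (z = -6 + (6 - 1)**2 = -6 + 5**2 = -6 + 25 = 19)
T(W, q) = (8 - 5*W)*(19 + q) (T(W, q) = (8 + W*(-5))*(19 + q) = (8 - 5*W)*(19 + q))
26/359 + T(-5, -11)/158 = 26/359 + (152 - 95*(-5) + 8*(-11) - 5*(-5)*(-11))/158 = 26*(1/359) + (152 + 475 - 88 - 275)*(1/158) = 26/359 + 264*(1/158) = 26/359 + 132/79 = 49442/28361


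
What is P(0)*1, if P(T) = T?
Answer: 0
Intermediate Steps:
P(0)*1 = 0*1 = 0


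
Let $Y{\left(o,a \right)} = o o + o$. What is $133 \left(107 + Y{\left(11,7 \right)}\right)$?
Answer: $31787$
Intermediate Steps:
$Y{\left(o,a \right)} = o + o^{2}$ ($Y{\left(o,a \right)} = o^{2} + o = o + o^{2}$)
$133 \left(107 + Y{\left(11,7 \right)}\right) = 133 \left(107 + 11 \left(1 + 11\right)\right) = 133 \left(107 + 11 \cdot 12\right) = 133 \left(107 + 132\right) = 133 \cdot 239 = 31787$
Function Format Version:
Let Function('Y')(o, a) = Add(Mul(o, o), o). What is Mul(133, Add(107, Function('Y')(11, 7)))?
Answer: 31787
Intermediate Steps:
Function('Y')(o, a) = Add(o, Pow(o, 2)) (Function('Y')(o, a) = Add(Pow(o, 2), o) = Add(o, Pow(o, 2)))
Mul(133, Add(107, Function('Y')(11, 7))) = Mul(133, Add(107, Mul(11, Add(1, 11)))) = Mul(133, Add(107, Mul(11, 12))) = Mul(133, Add(107, 132)) = Mul(133, 239) = 31787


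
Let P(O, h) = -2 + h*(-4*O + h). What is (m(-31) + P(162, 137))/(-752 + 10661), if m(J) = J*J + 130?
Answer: -68918/9909 ≈ -6.9551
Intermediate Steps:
m(J) = 130 + J**2 (m(J) = J**2 + 130 = 130 + J**2)
P(O, h) = -2 + h*(h - 4*O)
(m(-31) + P(162, 137))/(-752 + 10661) = ((130 + (-31)**2) + (-2 + 137**2 - 4*162*137))/(-752 + 10661) = ((130 + 961) + (-2 + 18769 - 88776))/9909 = (1091 - 70009)*(1/9909) = -68918*1/9909 = -68918/9909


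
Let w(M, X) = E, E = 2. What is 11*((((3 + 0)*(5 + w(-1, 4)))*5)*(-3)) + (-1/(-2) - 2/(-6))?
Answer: -20785/6 ≈ -3464.2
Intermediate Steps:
w(M, X) = 2
11*((((3 + 0)*(5 + w(-1, 4)))*5)*(-3)) + (-1/(-2) - 2/(-6)) = 11*((((3 + 0)*(5 + 2))*5)*(-3)) + (-1/(-2) - 2/(-6)) = 11*(((3*7)*5)*(-3)) + (-1*(-1/2) - 2*(-1/6)) = 11*((21*5)*(-3)) + (1/2 + 1/3) = 11*(105*(-3)) + 5/6 = 11*(-315) + 5/6 = -3465 + 5/6 = -20785/6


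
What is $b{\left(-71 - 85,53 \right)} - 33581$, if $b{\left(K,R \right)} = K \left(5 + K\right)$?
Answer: $-10025$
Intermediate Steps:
$b{\left(-71 - 85,53 \right)} - 33581 = \left(-71 - 85\right) \left(5 - 156\right) - 33581 = - 156 \left(5 - 156\right) - 33581 = \left(-156\right) \left(-151\right) - 33581 = 23556 - 33581 = -10025$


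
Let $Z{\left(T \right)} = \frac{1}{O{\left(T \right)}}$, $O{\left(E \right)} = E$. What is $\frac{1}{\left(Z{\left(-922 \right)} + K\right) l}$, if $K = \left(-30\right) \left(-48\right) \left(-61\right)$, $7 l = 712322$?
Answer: $- \frac{461}{4120705483063} \approx -1.1187 \cdot 10^{-10}$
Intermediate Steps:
$l = \frac{712322}{7}$ ($l = \frac{1}{7} \cdot 712322 = \frac{712322}{7} \approx 1.0176 \cdot 10^{5}$)
$K = -87840$ ($K = 1440 \left(-61\right) = -87840$)
$Z{\left(T \right)} = \frac{1}{T}$
$\frac{1}{\left(Z{\left(-922 \right)} + K\right) l} = \frac{1}{\left(\frac{1}{-922} - 87840\right) \frac{712322}{7}} = \frac{1}{- \frac{1}{922} - 87840} \cdot \frac{7}{712322} = \frac{1}{- \frac{80988481}{922}} \cdot \frac{7}{712322} = \left(- \frac{922}{80988481}\right) \frac{7}{712322} = - \frac{461}{4120705483063}$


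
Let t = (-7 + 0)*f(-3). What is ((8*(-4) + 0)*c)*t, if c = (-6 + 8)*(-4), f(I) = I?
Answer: 5376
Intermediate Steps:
c = -8 (c = 2*(-4) = -8)
t = 21 (t = (-7 + 0)*(-3) = -7*(-3) = 21)
((8*(-4) + 0)*c)*t = ((8*(-4) + 0)*(-8))*21 = ((-32 + 0)*(-8))*21 = -32*(-8)*21 = 256*21 = 5376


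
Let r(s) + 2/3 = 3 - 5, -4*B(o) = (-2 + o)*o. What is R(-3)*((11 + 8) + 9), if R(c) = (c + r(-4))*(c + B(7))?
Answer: 5593/3 ≈ 1864.3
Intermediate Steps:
B(o) = -o*(-2 + o)/4 (B(o) = -(-2 + o)*o/4 = -o*(-2 + o)/4)
r(s) = -8/3 (r(s) = -⅔ + (3 - 5) = -⅔ - 2 = -8/3)
R(c) = (-35/4 + c)*(-8/3 + c) (R(c) = (c - 8/3)*(c + (¼)*7*(2 - 1*7)) = (-8/3 + c)*(c + (¼)*7*(2 - 7)) = (-8/3 + c)*(c + (¼)*7*(-5)) = (-8/3 + c)*(c - 35/4) = (-8/3 + c)*(-35/4 + c) = (-35/4 + c)*(-8/3 + c))
R(-3)*((11 + 8) + 9) = (70/3 + (-3)² - 137/12*(-3))*((11 + 8) + 9) = (70/3 + 9 + 137/4)*(19 + 9) = (799/12)*28 = 5593/3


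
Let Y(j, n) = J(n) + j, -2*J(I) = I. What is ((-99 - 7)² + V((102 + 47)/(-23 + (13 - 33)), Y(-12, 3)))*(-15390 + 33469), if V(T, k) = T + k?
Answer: 17443288123/86 ≈ 2.0283e+8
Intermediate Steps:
J(I) = -I/2
Y(j, n) = j - n/2 (Y(j, n) = -n/2 + j = j - n/2)
((-99 - 7)² + V((102 + 47)/(-23 + (13 - 33)), Y(-12, 3)))*(-15390 + 33469) = ((-99 - 7)² + ((102 + 47)/(-23 + (13 - 33)) + (-12 - ½*3)))*(-15390 + 33469) = ((-106)² + (149/(-23 - 20) + (-12 - 3/2)))*18079 = (11236 + (149/(-43) - 27/2))*18079 = (11236 + (149*(-1/43) - 27/2))*18079 = (11236 + (-149/43 - 27/2))*18079 = (11236 - 1459/86)*18079 = (964837/86)*18079 = 17443288123/86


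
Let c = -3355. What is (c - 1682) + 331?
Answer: -4706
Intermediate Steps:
(c - 1682) + 331 = (-3355 - 1682) + 331 = -5037 + 331 = -4706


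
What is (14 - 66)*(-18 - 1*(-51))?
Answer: -1716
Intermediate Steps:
(14 - 66)*(-18 - 1*(-51)) = -52*(-18 + 51) = -52*33 = -1716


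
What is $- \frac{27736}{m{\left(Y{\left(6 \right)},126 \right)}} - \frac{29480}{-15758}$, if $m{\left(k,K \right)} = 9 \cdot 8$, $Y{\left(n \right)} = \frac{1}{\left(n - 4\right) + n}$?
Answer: $- \frac{27183833}{70911} \approx -383.35$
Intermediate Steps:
$Y{\left(n \right)} = \frac{1}{-4 + 2 n}$ ($Y{\left(n \right)} = \frac{1}{\left(n - 4\right) + n} = \frac{1}{\left(-4 + n\right) + n} = \frac{1}{-4 + 2 n}$)
$m{\left(k,K \right)} = 72$
$- \frac{27736}{m{\left(Y{\left(6 \right)},126 \right)}} - \frac{29480}{-15758} = - \frac{27736}{72} - \frac{29480}{-15758} = \left(-27736\right) \frac{1}{72} - - \frac{14740}{7879} = - \frac{3467}{9} + \frac{14740}{7879} = - \frac{27183833}{70911}$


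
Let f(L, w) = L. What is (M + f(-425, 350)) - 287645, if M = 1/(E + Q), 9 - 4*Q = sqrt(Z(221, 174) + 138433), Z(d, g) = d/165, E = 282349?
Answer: -60629130766327856830/210466660072459 + 4*sqrt(3768874890)/210466660072459 ≈ -2.8807e+5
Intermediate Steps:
Z(d, g) = d/165 (Z(d, g) = d*(1/165) = d/165)
Q = 9/4 - sqrt(3768874890)/660 (Q = 9/4 - sqrt((1/165)*221 + 138433)/4 = 9/4 - sqrt(221/165 + 138433)/4 = 9/4 - sqrt(3768874890)/660 ≈ -90.767)
M = 1/(1129405/4 - sqrt(3768874890)/660) (M = 1/(282349 + (9/4 - sqrt(3768874890)/660)) = 1/(1129405/4 - sqrt(3768874890)/660) ≈ 3.5429e-6)
(M + f(-425, 350)) - 287645 = ((745407300/210466660072459 + 4*sqrt(3768874890)/210466660072459) - 425) - 287645 = (-89448329785387775/210466660072459 + 4*sqrt(3768874890)/210466660072459) - 287645 = -60629130766327856830/210466660072459 + 4*sqrt(3768874890)/210466660072459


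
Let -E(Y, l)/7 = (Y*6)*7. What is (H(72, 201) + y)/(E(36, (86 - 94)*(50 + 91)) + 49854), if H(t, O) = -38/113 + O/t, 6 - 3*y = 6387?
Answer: -1152353/21300048 ≈ -0.054101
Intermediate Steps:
y = -2127 (y = 2 - ⅓*6387 = 2 - 2129 = -2127)
E(Y, l) = -294*Y (E(Y, l) = -7*Y*6*7 = -7*6*Y*7 = -294*Y)
H(t, O) = -38/113 + O/t (H(t, O) = -38*1/113 + O/t = -38/113 + O/t)
(H(72, 201) + y)/(E(36, (86 - 94)*(50 + 91)) + 49854) = ((-38/113 + 201/72) - 2127)/(-294*36 + 49854) = ((-38/113 + 201*(1/72)) - 2127)/(-10584 + 49854) = ((-38/113 + 67/24) - 2127)/39270 = (6659/2712 - 2127)*(1/39270) = -5761765/2712*1/39270 = -1152353/21300048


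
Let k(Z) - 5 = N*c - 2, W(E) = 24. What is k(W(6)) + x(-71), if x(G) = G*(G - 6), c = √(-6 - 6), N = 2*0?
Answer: 5470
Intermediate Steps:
N = 0
c = 2*I*√3 (c = √(-12) = 2*I*√3 ≈ 3.4641*I)
x(G) = G*(-6 + G)
k(Z) = 3 (k(Z) = 5 + (0*(2*I*√3) - 2) = 5 + (0 - 2) = 5 - 2 = 3)
k(W(6)) + x(-71) = 3 - 71*(-6 - 71) = 3 - 71*(-77) = 3 + 5467 = 5470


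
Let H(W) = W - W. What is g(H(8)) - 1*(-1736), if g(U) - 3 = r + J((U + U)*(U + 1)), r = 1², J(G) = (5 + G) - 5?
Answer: 1740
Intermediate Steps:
H(W) = 0
J(G) = G
r = 1
g(U) = 4 + 2*U*(1 + U) (g(U) = 3 + (1 + (U + U)*(U + 1)) = 3 + (1 + (2*U)*(1 + U)) = 3 + (1 + 2*U*(1 + U)) = 4 + 2*U*(1 + U))
g(H(8)) - 1*(-1736) = (4 + 2*0*(1 + 0)) - 1*(-1736) = (4 + 2*0*1) + 1736 = (4 + 0) + 1736 = 4 + 1736 = 1740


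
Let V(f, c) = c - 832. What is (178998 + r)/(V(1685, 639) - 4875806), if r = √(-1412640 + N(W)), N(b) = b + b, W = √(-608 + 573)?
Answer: -59666/1625333 - √(-1412640 + 2*I*√35)/4875999 ≈ -0.03671 - 0.00024375*I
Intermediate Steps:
W = I*√35 (W = √(-35) = I*√35 ≈ 5.9161*I)
V(f, c) = -832 + c
N(b) = 2*b
r = √(-1412640 + 2*I*√35) (r = √(-1412640 + 2*(I*√35)) = √(-1412640 + 2*I*√35) ≈ 0.005 + 1188.5*I)
(178998 + r)/(V(1685, 639) - 4875806) = (178998 + √(-1412640 + 2*I*√35))/((-832 + 639) - 4875806) = (178998 + √(-1412640 + 2*I*√35))/(-193 - 4875806) = (178998 + √(-1412640 + 2*I*√35))/(-4875999) = (178998 + √(-1412640 + 2*I*√35))*(-1/4875999) = -59666/1625333 - √(-1412640 + 2*I*√35)/4875999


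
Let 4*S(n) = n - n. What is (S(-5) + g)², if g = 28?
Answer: 784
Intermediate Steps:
S(n) = 0 (S(n) = (n - n)/4 = (¼)*0 = 0)
(S(-5) + g)² = (0 + 28)² = 28² = 784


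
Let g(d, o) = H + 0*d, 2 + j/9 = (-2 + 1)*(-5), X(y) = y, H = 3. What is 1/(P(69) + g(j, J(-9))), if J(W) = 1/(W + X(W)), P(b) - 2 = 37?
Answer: 1/42 ≈ 0.023810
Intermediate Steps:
P(b) = 39 (P(b) = 2 + 37 = 39)
J(W) = 1/(2*W) (J(W) = 1/(W + W) = 1/(2*W))
j = 27 (j = -18 + 9*((-2 + 1)*(-5)) = -18 + 9*(-1*(-5)) = -18 + 9*5 = -18 + 45 = 27)
g(d, o) = 3 (g(d, o) = 3 + 0*d = 3 + 0 = 3)
1/(P(69) + g(j, J(-9))) = 1/(39 + 3) = 1/42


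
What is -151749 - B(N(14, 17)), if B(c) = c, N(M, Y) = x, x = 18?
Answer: -151767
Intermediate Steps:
N(M, Y) = 18
-151749 - B(N(14, 17)) = -151749 - 1*18 = -151749 - 18 = -151767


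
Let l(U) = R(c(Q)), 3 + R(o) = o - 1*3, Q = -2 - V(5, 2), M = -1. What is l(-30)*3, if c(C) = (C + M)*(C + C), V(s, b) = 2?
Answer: 102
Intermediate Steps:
Q = -4 (Q = -2 - 1*2 = -2 - 2 = -4)
c(C) = 2*C*(-1 + C) (c(C) = (C - 1)*(C + C) = (-1 + C)*(2*C) = 2*C*(-1 + C))
R(o) = -6 + o (R(o) = -3 + (o - 1*3) = -3 + (o - 3) = -3 + (-3 + o) = -6 + o)
l(U) = 34 (l(U) = -6 + 2*(-4)*(-1 - 4) = -6 + 2*(-4)*(-5) = -6 + 40 = 34)
l(-30)*3 = 34*3 = 102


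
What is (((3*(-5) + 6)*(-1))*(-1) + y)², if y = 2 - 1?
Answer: 64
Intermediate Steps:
y = 1
(((3*(-5) + 6)*(-1))*(-1) + y)² = (((3*(-5) + 6)*(-1))*(-1) + 1)² = (((-15 + 6)*(-1))*(-1) + 1)² = (-9*(-1)*(-1) + 1)² = (9*(-1) + 1)² = (-9 + 1)² = (-8)² = 64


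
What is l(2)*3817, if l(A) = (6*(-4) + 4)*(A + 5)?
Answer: -534380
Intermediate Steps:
l(A) = -100 - 20*A (l(A) = (-24 + 4)*(5 + A) = -20*(5 + A) = -100 - 20*A)
l(2)*3817 = (-100 - 20*2)*3817 = (-100 - 40)*3817 = -140*3817 = -534380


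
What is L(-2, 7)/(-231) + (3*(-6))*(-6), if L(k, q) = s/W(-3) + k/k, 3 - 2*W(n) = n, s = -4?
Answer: 74845/693 ≈ 108.00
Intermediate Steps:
W(n) = 3/2 - n/2
L(k, q) = -⅓ (L(k, q) = -4/(3/2 - ½*(-3)) + k/k = -4/(3/2 + 3/2) + 1 = -4/3 + 1 = -⅓)
L(-2, 7)/(-231) + (3*(-6))*(-6) = -⅓/(-231) + (3*(-6))*(-6) = -⅓*(-1/231) - 18*(-6) = 1/693 + 108 = 74845/693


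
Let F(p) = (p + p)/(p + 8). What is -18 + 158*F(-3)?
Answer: -1038/5 ≈ -207.60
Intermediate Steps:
F(p) = 2*p/(8 + p) (F(p) = (2*p)/(8 + p) = 2*p/(8 + p))
-18 + 158*F(-3) = -18 + 158*(2*(-3)/(8 - 3)) = -18 + 158*(2*(-3)/5) = -18 + 158*(2*(-3)*(⅕)) = -18 + 158*(-6/5) = -18 - 948/5 = -1038/5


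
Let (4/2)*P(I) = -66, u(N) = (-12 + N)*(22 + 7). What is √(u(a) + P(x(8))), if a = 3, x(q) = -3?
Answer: 7*I*√6 ≈ 17.146*I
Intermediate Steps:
u(N) = -348 + 29*N (u(N) = (-12 + N)*29 = -348 + 29*N)
P(I) = -33 (P(I) = (½)*(-66) = -33)
√(u(a) + P(x(8))) = √((-348 + 29*3) - 33) = √((-348 + 87) - 33) = √(-261 - 33) = √(-294) = 7*I*√6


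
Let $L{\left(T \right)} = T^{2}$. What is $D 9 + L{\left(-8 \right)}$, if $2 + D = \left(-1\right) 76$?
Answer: $-638$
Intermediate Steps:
$D = -78$ ($D = -2 - 76 = -78$)
$D 9 + L{\left(-8 \right)} = \left(-78\right) 9 + \left(-8\right)^{2} = -702 + 64 = -638$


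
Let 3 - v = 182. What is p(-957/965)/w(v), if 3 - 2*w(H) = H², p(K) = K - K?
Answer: 0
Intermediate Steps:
v = -179 (v = 3 - 1*182 = 3 - 182 = -179)
p(K) = 0
w(H) = 3/2 - H²/2
p(-957/965)/w(v) = 0/(3/2 - ½*(-179)²) = 0/(3/2 - ½*32041) = 0/(3/2 - 32041/2) = 0/(-16019) = 0*(-1/16019) = 0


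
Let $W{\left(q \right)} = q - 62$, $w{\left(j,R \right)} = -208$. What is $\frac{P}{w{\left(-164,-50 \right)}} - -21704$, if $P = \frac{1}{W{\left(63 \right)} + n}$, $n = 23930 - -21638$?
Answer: $\frac{205718151807}{9478352} \approx 21704.0$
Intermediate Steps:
$n = 45568$ ($n = 23930 + 21638 = 45568$)
$W{\left(q \right)} = -62 + q$ ($W{\left(q \right)} = q - 62 = -62 + q$)
$P = \frac{1}{45569}$ ($P = \frac{1}{\left(-62 + 63\right) + 45568} = \frac{1}{1 + 45568} = \frac{1}{45569} \approx 2.1945 \cdot 10^{-5}$)
$\frac{P}{w{\left(-164,-50 \right)}} - -21704 = \frac{1}{45569 \left(-208\right)} - -21704 = \frac{1}{45569} \left(- \frac{1}{208}\right) + 21704 = - \frac{1}{9478352} + 21704 = \frac{205718151807}{9478352}$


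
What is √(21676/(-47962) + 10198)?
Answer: 10*√58644911994/23981 ≈ 100.98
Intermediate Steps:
√(21676/(-47962) + 10198) = √(21676*(-1/47962) + 10198) = √(-10838/23981 + 10198) = √(244547400/23981) = 10*√58644911994/23981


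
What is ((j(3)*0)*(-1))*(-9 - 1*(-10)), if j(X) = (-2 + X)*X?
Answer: 0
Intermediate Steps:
j(X) = X*(-2 + X)
((j(3)*0)*(-1))*(-9 - 1*(-10)) = (((3*(-2 + 3))*0)*(-1))*(-9 - 1*(-10)) = (((3*1)*0)*(-1))*(-9 + 10) = ((3*0)*(-1))*1 = (0*(-1))*1 = 0*1 = 0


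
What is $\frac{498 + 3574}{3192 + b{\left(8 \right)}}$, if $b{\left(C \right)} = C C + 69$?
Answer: $\frac{4072}{3325} \approx 1.2247$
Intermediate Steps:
$b{\left(C \right)} = 69 + C^{2}$ ($b{\left(C \right)} = C^{2} + 69 = 69 + C^{2}$)
$\frac{498 + 3574}{3192 + b{\left(8 \right)}} = \frac{498 + 3574}{3192 + \left(69 + 8^{2}\right)} = \frac{4072}{3192 + \left(69 + 64\right)} = \frac{4072}{3192 + 133} = \frac{4072}{3325}$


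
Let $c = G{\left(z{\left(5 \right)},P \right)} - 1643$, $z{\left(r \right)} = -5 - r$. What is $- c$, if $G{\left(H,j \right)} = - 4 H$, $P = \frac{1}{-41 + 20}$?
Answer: $1603$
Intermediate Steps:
$P = - \frac{1}{21}$ ($P = \frac{1}{-21} = - \frac{1}{21} \approx -0.047619$)
$c = -1603$ ($c = - 4 \left(-5 - 5\right) - 1643 = \left(-4\right) \left(-10\right) - 1643 = 40 - 1643 = -1603$)
$- c = \left(-1\right) \left(-1603\right) = 1603$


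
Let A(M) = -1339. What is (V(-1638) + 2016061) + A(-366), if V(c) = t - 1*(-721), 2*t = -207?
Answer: 4030679/2 ≈ 2.0153e+6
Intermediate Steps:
t = -207/2 (t = (½)*(-207) = -207/2 ≈ -103.50)
V(c) = 1235/2 (V(c) = -207/2 - 1*(-721) = -207/2 + 721 = 1235/2)
(V(-1638) + 2016061) + A(-366) = (1235/2 + 2016061) - 1339 = 4033357/2 - 1339 = 4030679/2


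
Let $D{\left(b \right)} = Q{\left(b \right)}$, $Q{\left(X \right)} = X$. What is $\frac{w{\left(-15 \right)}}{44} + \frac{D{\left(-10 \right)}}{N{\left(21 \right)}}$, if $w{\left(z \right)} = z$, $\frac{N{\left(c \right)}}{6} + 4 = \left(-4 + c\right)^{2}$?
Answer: $- \frac{2609}{7524} \approx -0.34676$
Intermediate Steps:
$D{\left(b \right)} = b$
$N{\left(c \right)} = -24 + 6 \left(-4 + c\right)^{2}$
$\frac{w{\left(-15 \right)}}{44} + \frac{D{\left(-10 \right)}}{N{\left(21 \right)}} = - \frac{15}{44} - \frac{10}{-24 + 6 \left(-4 + 21\right)^{2}} = \left(-15\right) \frac{1}{44} - \frac{10}{-24 + 6 \cdot 17^{2}} = - \frac{15}{44} - \frac{10}{-24 + 6 \cdot 289} = - \frac{15}{44} - \frac{10}{-24 + 1734} = - \frac{15}{44} - \frac{10}{1710} = - \frac{15}{44} - \frac{1}{171} = - \frac{2609}{7524}$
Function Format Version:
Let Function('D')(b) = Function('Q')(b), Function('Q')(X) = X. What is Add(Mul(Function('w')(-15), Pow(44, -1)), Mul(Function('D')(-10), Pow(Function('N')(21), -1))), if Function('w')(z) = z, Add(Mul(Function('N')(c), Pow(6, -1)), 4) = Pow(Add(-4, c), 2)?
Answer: Rational(-2609, 7524) ≈ -0.34676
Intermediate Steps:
Function('D')(b) = b
Function('N')(c) = Add(-24, Mul(6, Pow(Add(-4, c), 2)))
Add(Mul(Function('w')(-15), Pow(44, -1)), Mul(Function('D')(-10), Pow(Function('N')(21), -1))) = Add(Mul(-15, Pow(44, -1)), Mul(-10, Pow(Add(-24, Mul(6, Pow(Add(-4, 21), 2))), -1))) = Add(Mul(-15, Rational(1, 44)), Mul(-10, Pow(Add(-24, Mul(6, Pow(17, 2))), -1))) = Add(Rational(-15, 44), Mul(-10, Pow(Add(-24, Mul(6, 289)), -1))) = Add(Rational(-15, 44), Mul(-10, Pow(Add(-24, 1734), -1))) = Add(Rational(-15, 44), Mul(-10, Pow(1710, -1))) = Add(Rational(-15, 44), Mul(-10, Rational(1, 1710))) = Add(Rational(-15, 44), Rational(-1, 171)) = Rational(-2609, 7524)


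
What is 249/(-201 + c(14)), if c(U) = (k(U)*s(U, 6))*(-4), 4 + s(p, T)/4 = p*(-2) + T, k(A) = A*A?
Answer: 249/81335 ≈ 0.0030614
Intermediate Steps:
k(A) = A²
s(p, T) = -16 - 8*p + 4*T (s(p, T) = -16 + 4*(p*(-2) + T) = -16 + 4*(-2*p + T) = -16 + 4*(T - 2*p) = -16 + (-8*p + 4*T) = -16 - 8*p + 4*T)
c(U) = -4*U²*(8 - 8*U) (c(U) = (U²*(-16 - 8*U + 4*6))*(-4) = (U²*(-16 - 8*U + 24))*(-4) = (U²*(8 - 8*U))*(-4) = -4*U²*(8 - 8*U))
249/(-201 + c(14)) = 249/(-201 + 32*14²*(-1 + 14)) = 249/(-201 + 32*196*13) = 249/(-201 + 81536) = 249/81335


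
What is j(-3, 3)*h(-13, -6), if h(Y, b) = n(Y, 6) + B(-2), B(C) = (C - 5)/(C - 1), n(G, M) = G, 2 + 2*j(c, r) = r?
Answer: -16/3 ≈ -5.3333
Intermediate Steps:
j(c, r) = -1 + r/2
B(C) = (-5 + C)/(-1 + C)
h(Y, b) = 7/3 + Y (h(Y, b) = Y + (-5 - 2)/(-1 - 2) = Y - 7/(-3) = Y - 1/3*(-7) = Y + 7/3 = 7/3 + Y)
j(-3, 3)*h(-13, -6) = (-1 + (1/2)*3)*(7/3 - 13) = (-1 + 3/2)*(-32/3) = (1/2)*(-32/3) = -16/3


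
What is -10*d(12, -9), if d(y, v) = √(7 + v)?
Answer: -10*I*√2 ≈ -14.142*I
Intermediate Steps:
-10*d(12, -9) = -10*√(7 - 9) = -10*I*√2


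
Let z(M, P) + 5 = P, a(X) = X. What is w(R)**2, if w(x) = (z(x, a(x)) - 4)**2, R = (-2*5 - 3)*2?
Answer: 1500625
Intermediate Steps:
R = -26 (R = (-10 - 3)*2 = -13*2 = -26)
z(M, P) = -5 + P
w(x) = (-9 + x)**2 (w(x) = ((-5 + x) - 4)**2 = (-9 + x)**2)
w(R)**2 = ((-9 - 26)**2)**2 = ((-35)**2)**2 = 1225**2 = 1500625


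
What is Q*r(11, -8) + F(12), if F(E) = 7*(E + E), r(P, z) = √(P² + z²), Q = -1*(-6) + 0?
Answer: 168 + 6*√185 ≈ 249.61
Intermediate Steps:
Q = 6 (Q = 6 + 0 = 6)
F(E) = 14*E (F(E) = 7*(2*E) = 14*E)
Q*r(11, -8) + F(12) = 6*√(11² + (-8)²) + 14*12 = 6*√(121 + 64) + 168 = 6*√185 + 168 = 168 + 6*√185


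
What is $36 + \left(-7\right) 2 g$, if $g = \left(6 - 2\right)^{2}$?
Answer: $-188$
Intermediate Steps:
$g = 16$ ($g = 4^{2} = 16$)
$36 + \left(-7\right) 2 g = 36 + \left(-7\right) 2 \cdot 16 = 36 - 224 = -188$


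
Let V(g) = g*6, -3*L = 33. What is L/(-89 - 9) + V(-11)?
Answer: -6457/98 ≈ -65.888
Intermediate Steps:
L = -11 (L = -1/3*33 = -11)
V(g) = 6*g
L/(-89 - 9) + V(-11) = -11/(-89 - 9) + 6*(-11) = -11/(-98) - 66 = -1/98*(-11) - 66 = 11/98 - 66 = -6457/98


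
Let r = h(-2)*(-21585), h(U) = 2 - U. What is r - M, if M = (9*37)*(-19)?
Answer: -80013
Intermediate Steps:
M = -6327 (M = 333*(-19) = -6327)
r = -86340 (r = (2 - 1*(-2))*(-21585) = (2 + 2)*(-21585) = 4*(-21585) = -86340)
r - M = -86340 - 1*(-6327) = -86340 + 6327 = -80013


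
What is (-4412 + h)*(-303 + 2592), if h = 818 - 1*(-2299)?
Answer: -2964255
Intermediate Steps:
h = 3117 (h = 818 + 2299 = 3117)
(-4412 + h)*(-303 + 2592) = (-4412 + 3117)*(-303 + 2592) = -1295*2289 = -2964255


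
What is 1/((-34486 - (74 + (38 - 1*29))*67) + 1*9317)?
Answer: -1/30730 ≈ -3.2541e-5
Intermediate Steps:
1/((-34486 - (74 + (38 - 1*29))*67) + 1*9317) = 1/((-34486 - (74 + (38 - 29))*67) + 9317) = 1/((-34486 - (74 + 9)*67) + 9317) = 1/((-34486 - 83*67) + 9317) = 1/((-34486 - 1*5561) + 9317) = 1/((-34486 - 5561) + 9317) = 1/(-40047 + 9317) = 1/(-30730) = -1/30730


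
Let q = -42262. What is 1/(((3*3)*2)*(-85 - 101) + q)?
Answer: -1/45610 ≈ -2.1925e-5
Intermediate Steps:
1/(((3*3)*2)*(-85 - 101) + q) = 1/(((3*3)*2)*(-85 - 101) - 42262) = 1/((9*2)*(-186) - 42262) = 1/(18*(-186) - 42262) = 1/(-3348 - 42262) = 1/(-45610) = -1/45610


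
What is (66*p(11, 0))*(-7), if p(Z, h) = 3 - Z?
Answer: 3696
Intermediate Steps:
(66*p(11, 0))*(-7) = (66*(3 - 1*11))*(-7) = (66*(3 - 11))*(-7) = (66*(-8))*(-7) = -528*(-7) = 3696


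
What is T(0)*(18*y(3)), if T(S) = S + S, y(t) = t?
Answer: 0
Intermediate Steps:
T(S) = 2*S
T(0)*(18*y(3)) = (2*0)*(18*3) = 0*54 = 0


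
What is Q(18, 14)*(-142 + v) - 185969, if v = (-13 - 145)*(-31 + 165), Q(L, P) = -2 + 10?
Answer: -356481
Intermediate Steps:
Q(L, P) = 8
v = -21172 (v = -158*134 = -21172)
Q(18, 14)*(-142 + v) - 185969 = 8*(-142 - 21172) - 185969 = 8*(-21314) - 185969 = -170512 - 185969 = -356481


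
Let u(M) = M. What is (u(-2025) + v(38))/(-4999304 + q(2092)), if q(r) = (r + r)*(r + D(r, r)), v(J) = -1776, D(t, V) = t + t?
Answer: -3801/21259480 ≈ -0.00017879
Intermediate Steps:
D(t, V) = 2*t
q(r) = 6*r² (q(r) = (r + r)*(r + 2*r) = (2*r)*(3*r) = 6*r²)
(u(-2025) + v(38))/(-4999304 + q(2092)) = (-2025 - 1776)/(-4999304 + 6*2092²) = -3801/(-4999304 + 6*4376464) = -3801/(-4999304 + 26258784) = -3801/21259480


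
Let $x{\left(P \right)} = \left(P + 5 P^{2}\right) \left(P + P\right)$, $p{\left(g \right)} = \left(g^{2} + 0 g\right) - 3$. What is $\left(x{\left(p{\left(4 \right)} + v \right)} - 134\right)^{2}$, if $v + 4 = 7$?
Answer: $1708830244$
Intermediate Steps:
$v = 3$ ($v = -4 + 7 = 3$)
$p{\left(g \right)} = -3 + g^{2}$ ($p{\left(g \right)} = \left(g^{2} + 0\right) - 3 = g^{2} - 3 = -3 + g^{2}$)
$x{\left(P \right)} = 2 P \left(P + 5 P^{2}\right)$ ($x{\left(P \right)} = \left(P + 5 P^{2}\right) 2 P = 2 P \left(P + 5 P^{2}\right)$)
$\left(x{\left(p{\left(4 \right)} + v \right)} - 134\right)^{2} = \left(\left(\left(-3 + 4^{2}\right) + 3\right)^{2} \left(2 + 10 \left(\left(-3 + 4^{2}\right) + 3\right)\right) - 134\right)^{2} = \left(\left(\left(-3 + 16\right) + 3\right)^{2} \left(2 + 10 \left(\left(-3 + 16\right) + 3\right)\right) - 134\right)^{2} = \left(\left(13 + 3\right)^{2} \left(2 + 10 \left(13 + 3\right)\right) - 134\right)^{2} = \left(16^{2} \left(2 + 10 \cdot 16\right) - 134\right)^{2} = \left(256 \left(2 + 160\right) - 134\right)^{2} = \left(256 \cdot 162 - 134\right)^{2} = \left(41472 - 134\right)^{2} = 41338^{2} = 1708830244$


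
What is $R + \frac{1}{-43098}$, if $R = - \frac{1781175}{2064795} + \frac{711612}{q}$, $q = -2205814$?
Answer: $- \frac{7755311745469505}{6543071871465558} \approx -1.1853$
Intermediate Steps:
$R = - \frac{179942455033}{151818457271}$ ($R = - \frac{1781175}{2064795} + \frac{711612}{-2205814} = \left(-1781175\right) \frac{1}{2064795} + 711612 \left(- \frac{1}{2205814}\right) = - \frac{118745}{137653} - \frac{355806}{1102907} = - \frac{179942455033}{151818457271} \approx -1.1852$)
$R + \frac{1}{-43098} = - \frac{179942455033}{151818457271} + \frac{1}{-43098} = - \frac{179942455033}{151818457271} - \frac{1}{43098} = - \frac{7755311745469505}{6543071871465558}$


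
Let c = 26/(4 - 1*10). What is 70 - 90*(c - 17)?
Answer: 1990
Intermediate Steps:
c = -13/3 (c = 26/(4 - 10) = 26/(-6) = 26*(-1/6) = -13/3 ≈ -4.3333)
70 - 90*(c - 17) = 70 - 90*(-13/3 - 17) = 70 - 90*(-64/3) = 70 + 1920 = 1990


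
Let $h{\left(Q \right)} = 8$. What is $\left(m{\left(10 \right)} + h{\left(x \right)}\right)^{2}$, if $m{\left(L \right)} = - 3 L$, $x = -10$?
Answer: $484$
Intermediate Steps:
$\left(m{\left(10 \right)} + h{\left(x \right)}\right)^{2} = \left(\left(-3\right) 10 + 8\right)^{2} = \left(-30 + 8\right)^{2} = \left(-22\right)^{2} = 484$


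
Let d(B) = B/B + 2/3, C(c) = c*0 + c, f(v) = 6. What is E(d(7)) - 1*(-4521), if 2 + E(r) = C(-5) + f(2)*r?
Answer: 4524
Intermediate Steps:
C(c) = c (C(c) = 0 + c = c)
d(B) = 5/3 (d(B) = 1 + 2*(⅓) = 1 + ⅔ = 5/3)
E(r) = -7 + 6*r (E(r) = -2 + (-5 + 6*r) = -7 + 6*r)
E(d(7)) - 1*(-4521) = (-7 + 6*(5/3)) - 1*(-4521) = (-7 + 10) + 4521 = 3 + 4521 = 4524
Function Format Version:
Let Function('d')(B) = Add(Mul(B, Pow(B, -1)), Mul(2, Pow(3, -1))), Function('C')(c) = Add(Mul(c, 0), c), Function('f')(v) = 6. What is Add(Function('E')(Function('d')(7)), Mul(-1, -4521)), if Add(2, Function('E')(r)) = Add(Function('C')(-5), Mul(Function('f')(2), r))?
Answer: 4524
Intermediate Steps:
Function('C')(c) = c (Function('C')(c) = Add(0, c) = c)
Function('d')(B) = Rational(5, 3) (Function('d')(B) = Add(1, Mul(2, Rational(1, 3))) = Add(1, Rational(2, 3)) = Rational(5, 3))
Function('E')(r) = Add(-7, Mul(6, r)) (Function('E')(r) = Add(-2, Add(-5, Mul(6, r))) = Add(-7, Mul(6, r)))
Add(Function('E')(Function('d')(7)), Mul(-1, -4521)) = Add(Add(-7, Mul(6, Rational(5, 3))), Mul(-1, -4521)) = Add(Add(-7, 10), 4521) = Add(3, 4521) = 4524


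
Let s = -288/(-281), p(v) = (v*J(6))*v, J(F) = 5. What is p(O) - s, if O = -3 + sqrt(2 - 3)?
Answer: 10952/281 - 30*I ≈ 38.975 - 30.0*I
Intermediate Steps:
O = -3 + I (O = -3 + sqrt(-1) = -3 + I ≈ -3.0 + 1.0*I)
p(v) = 5*v**2 (p(v) = (v*5)*v = (5*v)*v = 5*v**2)
s = 288/281 (s = -288*(-1/281) = 288/281 ≈ 1.0249)
p(O) - s = 5*(-3 + I)**2 - 1*288/281 = 5*(-3 + I)**2 - 288/281 = -288/281 + 5*(-3 + I)**2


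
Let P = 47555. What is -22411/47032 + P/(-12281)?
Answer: -2511836251/577599992 ≈ -4.3487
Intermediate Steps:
-22411/47032 + P/(-12281) = -22411/47032 + 47555/(-12281) = -22411*1/47032 + 47555*(-1/12281) = -22411/47032 - 47555/12281 = -2511836251/577599992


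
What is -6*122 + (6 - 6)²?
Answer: -732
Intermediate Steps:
-6*122 + (6 - 6)² = -732 + 0² = -732 + 0 = -732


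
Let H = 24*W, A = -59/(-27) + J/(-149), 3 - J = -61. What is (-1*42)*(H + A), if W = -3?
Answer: 3956302/1341 ≈ 2950.3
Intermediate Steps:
J = 64 (J = 3 - 1*(-61) = 3 + 61 = 64)
A = 7063/4023 (A = -59/(-27) + 64/(-149) = -59*(-1/27) + 64*(-1/149) = 59/27 - 64/149 = 7063/4023 ≈ 1.7557)
H = -72 (H = 24*(-3) = -72)
(-1*42)*(H + A) = (-1*42)*(-72 + 7063/4023) = -42*(-282593/4023) = 3956302/1341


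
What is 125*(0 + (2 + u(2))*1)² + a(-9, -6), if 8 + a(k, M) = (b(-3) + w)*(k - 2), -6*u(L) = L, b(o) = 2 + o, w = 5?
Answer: 2657/9 ≈ 295.22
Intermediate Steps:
u(L) = -L/6
a(k, M) = -16 + 4*k (a(k, M) = -8 + ((2 - 3) + 5)*(k - 2) = -8 + (-1 + 5)*(-2 + k) = -8 + 4*(-2 + k) = -8 + (-8 + 4*k) = -16 + 4*k)
125*(0 + (2 + u(2))*1)² + a(-9, -6) = 125*(0 + (2 - ⅙*2)*1)² + (-16 + 4*(-9)) = 125*(0 + (2 - ⅓)*1)² + (-16 - 36) = 125*(0 + (5/3)*1)² - 52 = 125*(0 + 5/3)² - 52 = 125*(5/3)² - 52 = 125*(25/9) - 52 = 3125/9 - 52 = 2657/9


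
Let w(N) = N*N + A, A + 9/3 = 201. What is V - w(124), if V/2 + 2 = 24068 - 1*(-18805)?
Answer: 70168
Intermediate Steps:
A = 198 (A = -3 + 201 = 198)
w(N) = 198 + N² (w(N) = N*N + 198 = N² + 198 = 198 + N²)
V = 85742 (V = -4 + 2*(24068 - 1*(-18805)) = -4 + 2*(24068 + 18805) = -4 + 2*42873 = -4 + 85746 = 85742)
V - w(124) = 85742 - (198 + 124²) = 85742 - (198 + 15376) = 85742 - 1*15574 = 85742 - 15574 = 70168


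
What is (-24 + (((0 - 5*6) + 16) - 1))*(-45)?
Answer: 1755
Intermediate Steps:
(-24 + (((0 - 5*6) + 16) - 1))*(-45) = (-24 + (((0 - 30) + 16) - 1))*(-45) = (-24 + ((-30 + 16) - 1))*(-45) = (-24 + (-14 - 1))*(-45) = (-24 - 15)*(-45) = -39*(-45) = 1755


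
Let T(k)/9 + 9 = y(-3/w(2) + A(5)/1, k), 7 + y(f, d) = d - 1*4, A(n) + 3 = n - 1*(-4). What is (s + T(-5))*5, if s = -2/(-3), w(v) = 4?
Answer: -3365/3 ≈ -1121.7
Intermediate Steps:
A(n) = 1 + n (A(n) = -3 + (n - 1*(-4)) = -3 + (n + 4) = -3 + (4 + n) = 1 + n)
y(f, d) = -11 + d (y(f, d) = -7 + (d - 1*4) = -7 + (d - 4) = -7 + (-4 + d) = -11 + d)
T(k) = -180 + 9*k (T(k) = -81 + 9*(-11 + k) = -81 + (-99 + 9*k) = -180 + 9*k)
s = 2/3 (s = -1/3*(-2) = 2/3 ≈ 0.66667)
(s + T(-5))*5 = (2/3 + (-180 + 9*(-5)))*5 = (2/3 + (-180 - 45))*5 = (2/3 - 225)*5 = -673/3*5 = -3365/3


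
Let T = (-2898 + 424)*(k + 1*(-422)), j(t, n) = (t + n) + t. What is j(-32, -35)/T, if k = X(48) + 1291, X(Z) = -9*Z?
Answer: 99/1081138 ≈ 9.1570e-5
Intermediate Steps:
j(t, n) = n + 2*t (j(t, n) = (n + t) + t = n + 2*t)
k = 859 (k = -9*48 + 1291 = -432 + 1291 = 859)
T = -1081138 (T = (-2898 + 424)*(859 + 1*(-422)) = -2474*(859 - 422) = -2474*437 = -1081138)
j(-32, -35)/T = (-35 + 2*(-32))/(-1081138) = (-35 - 64)*(-1/1081138) = -99*(-1/1081138) = 99/1081138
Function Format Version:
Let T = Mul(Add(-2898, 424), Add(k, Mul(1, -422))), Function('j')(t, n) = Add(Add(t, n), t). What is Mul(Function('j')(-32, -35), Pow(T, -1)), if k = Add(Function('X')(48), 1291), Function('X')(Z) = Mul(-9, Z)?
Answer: Rational(99, 1081138) ≈ 9.1570e-5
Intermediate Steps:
Function('j')(t, n) = Add(n, Mul(2, t)) (Function('j')(t, n) = Add(Add(n, t), t) = Add(n, Mul(2, t)))
k = 859 (k = Add(Mul(-9, 48), 1291) = Add(-432, 1291) = 859)
T = -1081138 (T = Mul(Add(-2898, 424), Add(859, Mul(1, -422))) = Mul(-2474, Add(859, -422)) = Mul(-2474, 437) = -1081138)
Mul(Function('j')(-32, -35), Pow(T, -1)) = Mul(Add(-35, Mul(2, -32)), Pow(-1081138, -1)) = Mul(Add(-35, -64), Rational(-1, 1081138)) = Mul(-99, Rational(-1, 1081138)) = Rational(99, 1081138)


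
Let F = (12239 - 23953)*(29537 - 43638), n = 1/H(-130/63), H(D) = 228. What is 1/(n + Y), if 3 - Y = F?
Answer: -228/37660837307 ≈ -6.0540e-9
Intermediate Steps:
n = 1/228 ≈ 0.0043860
F = 165179114 (F = -11714*(-14101) = 165179114)
Y = -165179111 (Y = 3 - 1*165179114 = 3 - 165179114 = -165179111)
1/(n + Y) = 1/(1/228 - 165179111) = 1/(-37660837307/228) = -228/37660837307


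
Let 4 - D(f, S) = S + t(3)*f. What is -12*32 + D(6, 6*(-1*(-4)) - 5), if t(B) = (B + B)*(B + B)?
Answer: -615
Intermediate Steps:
t(B) = 4*B² (t(B) = (2*B)*(2*B) = 4*B²)
D(f, S) = 4 - S - 36*f (D(f, S) = 4 - (S + (4*3²)*f) = 4 - (S + (4*9)*f) = 4 - (S + 36*f) = 4 + (-S - 36*f) = 4 - S - 36*f)
-12*32 + D(6, 6*(-1*(-4)) - 5) = -12*32 + (4 - (6*(-1*(-4)) - 5) - 36*6) = -384 + (4 - (6*4 - 5) - 216) = -384 + (4 - (24 - 5) - 216) = -384 + (4 - 1*19 - 216) = -384 + (4 - 19 - 216) = -384 - 231 = -615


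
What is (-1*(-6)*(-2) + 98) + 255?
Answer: 341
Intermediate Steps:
(-1*(-6)*(-2) + 98) + 255 = (6*(-2) + 98) + 255 = (-12 + 98) + 255 = 86 + 255 = 341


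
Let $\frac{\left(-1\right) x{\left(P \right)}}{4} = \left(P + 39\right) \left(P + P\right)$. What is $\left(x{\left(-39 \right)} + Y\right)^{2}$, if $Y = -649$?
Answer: $421201$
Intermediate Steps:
$x{\left(P \right)} = - 8 P \left(39 + P\right)$ ($x{\left(P \right)} = - 4 \left(P + 39\right) \left(P + P\right) = - 4 \left(39 + P\right) 2 P = - 4 \cdot 2 P \left(39 + P\right) = - 8 P \left(39 + P\right)$)
$\left(x{\left(-39 \right)} + Y\right)^{2} = \left(\left(-8\right) \left(-39\right) \left(39 - 39\right) - 649\right)^{2} = \left(\left(-8\right) \left(-39\right) 0 - 649\right)^{2} = \left(0 - 649\right)^{2} = \left(-649\right)^{2} = 421201$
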